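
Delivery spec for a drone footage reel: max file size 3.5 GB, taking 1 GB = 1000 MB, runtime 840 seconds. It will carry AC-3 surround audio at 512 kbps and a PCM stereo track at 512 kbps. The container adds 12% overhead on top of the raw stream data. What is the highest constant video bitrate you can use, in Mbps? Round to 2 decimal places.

28.74 Mbps

Budget: 3.5 GB = 28000.0 Mb.
Stream payload after overhead: 28000.0 / 1.12 = 25000.0 Mb.
Total bitrate budget: 25000.0 Mb / 840 s = 29.762 Mbps.
Audio total: 512 + 512 = 1024 kbps = 1.024 Mbps.
Video: 29.762 − 1.024 = 28.738 Mbps.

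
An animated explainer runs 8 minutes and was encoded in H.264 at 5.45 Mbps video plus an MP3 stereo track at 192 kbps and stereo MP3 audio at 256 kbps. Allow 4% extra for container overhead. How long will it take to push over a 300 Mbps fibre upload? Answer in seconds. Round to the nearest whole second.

8 min = 480 s
Audio total: 192 + 256 = 448 kbps = 0.448 Mbps.
Total bitrate: 5.898 Mbps.
File: 5.898 Mbps × 480 s = 2831.0 Mb.
With 4% container overhead: ×1.04. → 2944.3 Mb.
At 300 Mbps: 2944.3 / 300 = 9.8 s ≈ 9.81 seconds.

10 seconds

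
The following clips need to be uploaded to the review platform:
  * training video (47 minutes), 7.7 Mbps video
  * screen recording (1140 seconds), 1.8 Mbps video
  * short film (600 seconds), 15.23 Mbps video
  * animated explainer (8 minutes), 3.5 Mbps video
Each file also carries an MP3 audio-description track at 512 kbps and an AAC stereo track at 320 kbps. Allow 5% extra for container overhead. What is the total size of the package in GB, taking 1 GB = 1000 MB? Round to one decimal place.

Audio total: 512 + 320 = 832 kbps = 0.832 Mbps.
training video: 8.532 Mbps × 2820 s × 1.05 = 25263.3 Mb
screen recording: 2.632 Mbps × 1140 s × 1.05 = 3150.5 Mb
short film: 16.062 Mbps × 600 s × 1.05 = 10119.1 Mb
animated explainer: 4.332 Mbps × 480 s × 1.05 = 2183.3 Mb
Total: 40716.1 Mb = 5089.5 MB.
= 5.090 GB.

5.1 GB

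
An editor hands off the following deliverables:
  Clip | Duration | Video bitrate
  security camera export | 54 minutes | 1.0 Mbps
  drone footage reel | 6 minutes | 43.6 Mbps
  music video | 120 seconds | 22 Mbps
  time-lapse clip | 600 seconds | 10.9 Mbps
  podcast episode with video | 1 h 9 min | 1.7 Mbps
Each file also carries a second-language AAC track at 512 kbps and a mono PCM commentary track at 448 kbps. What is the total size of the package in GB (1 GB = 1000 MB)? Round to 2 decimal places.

5.41 GB

Audio total: 512 + 448 = 960 kbps = 0.960 Mbps.
security camera export: 1.960 Mbps × 3240 s = 6350.4 Mb
drone footage reel: 44.560 Mbps × 360 s = 16041.6 Mb
music video: 22.960 Mbps × 120 s = 2755.2 Mb
time-lapse clip: 11.860 Mbps × 600 s = 7116.0 Mb
podcast episode with video: 2.660 Mbps × 4140 s = 11012.4 Mb
Total: 43275.6 Mb = 5409.4 MB.
= 5.409 GB.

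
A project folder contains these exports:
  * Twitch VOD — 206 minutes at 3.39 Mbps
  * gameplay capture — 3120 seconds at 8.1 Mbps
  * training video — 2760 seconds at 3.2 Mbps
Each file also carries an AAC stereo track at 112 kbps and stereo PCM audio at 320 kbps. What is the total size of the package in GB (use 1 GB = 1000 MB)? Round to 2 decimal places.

Audio total: 112 + 320 = 432 kbps = 0.432 Mbps.
Twitch VOD: 3.822 Mbps × 12360 s = 47239.9 Mb
gameplay capture: 8.532 Mbps × 3120 s = 26619.8 Mb
training video: 3.632 Mbps × 2760 s = 10024.3 Mb
Total: 83884.1 Mb = 10485.5 MB.
= 10.49 GB.

10.49 GB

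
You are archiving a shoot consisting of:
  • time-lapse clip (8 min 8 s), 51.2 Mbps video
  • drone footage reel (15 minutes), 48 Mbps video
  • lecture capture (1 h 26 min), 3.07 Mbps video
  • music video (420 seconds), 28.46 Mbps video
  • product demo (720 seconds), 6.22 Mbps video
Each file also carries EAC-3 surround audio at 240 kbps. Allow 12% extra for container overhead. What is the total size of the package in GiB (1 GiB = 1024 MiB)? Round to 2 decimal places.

Audio: 240 kbps = 0.240 Mbps.
time-lapse clip: 51.440 Mbps × 488 s × 1.12 = 28115.0 Mb
drone footage reel: 48.240 Mbps × 900 s × 1.12 = 48625.9 Mb
lecture capture: 3.310 Mbps × 5160 s × 1.12 = 19129.2 Mb
music video: 28.700 Mbps × 420 s × 1.12 = 13500.5 Mb
product demo: 6.460 Mbps × 720 s × 1.12 = 5209.3 Mb
Total: 114579.9 Mb = 14322.5 MB.
= 13.34 GiB.

13.34 GiB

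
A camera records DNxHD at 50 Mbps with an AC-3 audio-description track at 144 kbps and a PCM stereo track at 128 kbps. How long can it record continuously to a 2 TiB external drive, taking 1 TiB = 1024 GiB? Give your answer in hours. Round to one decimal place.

Audio total: 144 + 128 = 272 kbps = 0.272 Mbps.
Total bitrate: 50 + 0.272 = 50.272 Mbps.
Capacity: 2 TiB = 17,592,186 Mb.
Recording time: 17,592,186 / 50.272 = 349,940 s ≈ 97.2 hours.

97.2 hours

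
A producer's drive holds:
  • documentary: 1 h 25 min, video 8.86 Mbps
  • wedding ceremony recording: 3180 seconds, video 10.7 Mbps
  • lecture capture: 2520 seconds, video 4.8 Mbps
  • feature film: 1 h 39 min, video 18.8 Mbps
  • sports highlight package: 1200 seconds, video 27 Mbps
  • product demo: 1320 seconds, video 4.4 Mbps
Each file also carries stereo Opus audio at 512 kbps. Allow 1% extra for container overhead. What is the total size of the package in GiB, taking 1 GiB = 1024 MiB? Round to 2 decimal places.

Audio: 512 kbps = 0.512 Mbps.
documentary: 9.372 Mbps × 5100 s × 1.01 = 48275.2 Mb
wedding ceremony recording: 11.212 Mbps × 3180 s × 1.01 = 36010.7 Mb
lecture capture: 5.312 Mbps × 2520 s × 1.01 = 13520.1 Mb
feature film: 19.312 Mbps × 5940 s × 1.01 = 115860.4 Mb
sports highlight package: 27.512 Mbps × 1200 s × 1.01 = 33344.5 Mb
product demo: 4.912 Mbps × 1320 s × 1.01 = 6548.7 Mb
Total: 253559.6 Mb = 31695.0 MB.
= 29.52 GiB.

29.52 GiB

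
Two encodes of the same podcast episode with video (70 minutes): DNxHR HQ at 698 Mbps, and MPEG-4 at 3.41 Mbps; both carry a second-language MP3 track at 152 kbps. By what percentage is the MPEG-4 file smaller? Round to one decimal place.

99.5%

70 min = 4200 s
Audio: 152 kbps = 0.152 Mbps.
DNxHR HQ: 698.152 Mbps × 4200 s = 2932238.4 Mb = 366.530 GB.
MPEG-4: 3.562 Mbps × 4200 s = 14960.4 Mb = 1.870 GB.
Reduction: (1 − 1.870/366.530) × 100 = 99.49%.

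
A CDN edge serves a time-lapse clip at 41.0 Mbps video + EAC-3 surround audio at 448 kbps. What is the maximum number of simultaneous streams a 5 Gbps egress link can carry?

Audio: 448 kbps = 0.448 Mbps.
Per-viewer media rate: 41.448 Mbps.
5 Gbps = 5,000 Mbps; 5,000 / 41.448 = 120.63 → 120 viewers.

120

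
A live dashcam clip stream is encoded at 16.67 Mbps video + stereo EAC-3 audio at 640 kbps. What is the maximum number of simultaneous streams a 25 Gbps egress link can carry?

Audio: 640 kbps = 0.640 Mbps.
Per-viewer media rate: 17.310 Mbps.
25 Gbps = 25,000 Mbps; 25,000 / 17.310 = 1444.25 → 1444 viewers.

1444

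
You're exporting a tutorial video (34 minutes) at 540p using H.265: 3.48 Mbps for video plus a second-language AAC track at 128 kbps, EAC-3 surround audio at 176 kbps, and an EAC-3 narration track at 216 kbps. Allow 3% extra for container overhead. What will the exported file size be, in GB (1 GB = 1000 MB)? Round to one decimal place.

34 min = 2040 s
Audio total: 128 + 176 + 216 = 520 kbps = 0.520 Mbps.
Total bitrate: 3.48 + 0.520 = 4.000 Mbps.
Stream data: 4.000 Mbps × 2040 s = 8160.0 Mb.
With 3% container overhead: ×1.03.
8,405 Mb ÷ 8 = 1,051 MB → 1.051 GB.

1.1 GB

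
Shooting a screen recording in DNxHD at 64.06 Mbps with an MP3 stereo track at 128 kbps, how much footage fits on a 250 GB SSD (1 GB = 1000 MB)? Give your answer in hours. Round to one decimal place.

8.7 hours

Audio: 128 kbps = 0.128 Mbps.
Total bitrate: 64.06 + 0.128 = 64.188 Mbps.
Capacity: 250 GB = 2,000,000 Mb.
Recording time: 2,000,000 / 64.188 = 31,158 s ≈ 8.66 hours.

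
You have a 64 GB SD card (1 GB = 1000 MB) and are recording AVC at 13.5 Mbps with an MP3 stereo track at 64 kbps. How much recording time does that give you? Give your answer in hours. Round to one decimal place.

Audio: 64 kbps = 0.064 Mbps.
Total bitrate: 13.5 + 0.064 = 13.564 Mbps.
Capacity: 64 GB = 512,000 Mb.
Recording time: 512,000 / 13.564 = 37,747 s ≈ 10.5 hours.

10.5 hours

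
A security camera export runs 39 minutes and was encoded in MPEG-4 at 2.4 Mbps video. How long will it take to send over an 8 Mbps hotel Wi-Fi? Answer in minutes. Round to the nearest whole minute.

39 min = 2340 s
File: 2.400 Mbps × 2340 s = 5616.0 Mb.
At 8 Mbps: 5616.0 / 8 = 702.0 s ≈ 11.7 minutes.

12 minutes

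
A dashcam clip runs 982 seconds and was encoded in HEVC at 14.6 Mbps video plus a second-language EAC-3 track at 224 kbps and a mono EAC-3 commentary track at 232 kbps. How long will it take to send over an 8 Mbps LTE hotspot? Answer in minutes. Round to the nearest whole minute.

Audio total: 224 + 232 = 456 kbps = 0.456 Mbps.
Total bitrate: 15.056 Mbps.
File: 15.056 Mbps × 982 s = 14785.0 Mb.
At 8 Mbps: 14785.0 / 8 = 1848.1 s ≈ 30.8 minutes.

31 minutes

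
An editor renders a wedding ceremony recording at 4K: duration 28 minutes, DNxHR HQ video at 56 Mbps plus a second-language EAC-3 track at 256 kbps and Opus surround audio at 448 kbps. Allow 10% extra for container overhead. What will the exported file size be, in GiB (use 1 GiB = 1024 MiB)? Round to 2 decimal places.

28 min = 1680 s
Audio total: 256 + 448 = 704 kbps = 0.704 Mbps.
Total bitrate: 56 + 0.704 = 56.704 Mbps.
Stream data: 56.704 Mbps × 1680 s = 95262.7 Mb.
With 10% container overhead: ×1.10.
104,789 Mb = 13,098,624,000 bytes ÷ 1,073,741,824 = 12.20 GiB.

12.20 GiB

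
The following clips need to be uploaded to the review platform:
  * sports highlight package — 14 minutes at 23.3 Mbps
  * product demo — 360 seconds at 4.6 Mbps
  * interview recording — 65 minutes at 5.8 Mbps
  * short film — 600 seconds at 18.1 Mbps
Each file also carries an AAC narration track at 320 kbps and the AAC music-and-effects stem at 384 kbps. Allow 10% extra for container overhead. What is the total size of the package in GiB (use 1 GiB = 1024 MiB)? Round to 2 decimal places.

7.52 GiB

Audio total: 320 + 384 = 704 kbps = 0.704 Mbps.
sports highlight package: 24.004 Mbps × 840 s × 1.10 = 22179.7 Mb
product demo: 5.304 Mbps × 360 s × 1.10 = 2100.4 Mb
interview recording: 6.504 Mbps × 3900 s × 1.10 = 27902.2 Mb
short film: 18.804 Mbps × 600 s × 1.10 = 12410.6 Mb
Total: 64592.9 Mb = 8074.1 MB.
= 7.520 GiB.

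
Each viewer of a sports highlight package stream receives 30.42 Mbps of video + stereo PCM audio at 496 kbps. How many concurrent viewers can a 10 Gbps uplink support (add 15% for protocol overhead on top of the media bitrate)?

281

Audio: 496 kbps = 0.496 Mbps.
Per-viewer media rate: 30.916 Mbps.
On the wire with 15% overhead: 35.553 Mbps.
10 Gbps = 10,000 Mbps; 10,000 / 35.553 = 281.27 → 281 viewers.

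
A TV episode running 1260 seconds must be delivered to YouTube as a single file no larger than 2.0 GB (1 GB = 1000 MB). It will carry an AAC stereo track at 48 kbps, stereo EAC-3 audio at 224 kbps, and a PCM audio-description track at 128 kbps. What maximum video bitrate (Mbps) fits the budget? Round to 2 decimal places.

Budget: 2.0 GB = 16000.0 Mb.
Total bitrate budget: 16000.0 Mb / 1260 s = 12.698 Mbps.
Audio total: 48 + 224 + 128 = 400 kbps = 0.400 Mbps.
Video: 12.698 − 0.400 = 12.298 Mbps.

12.30 Mbps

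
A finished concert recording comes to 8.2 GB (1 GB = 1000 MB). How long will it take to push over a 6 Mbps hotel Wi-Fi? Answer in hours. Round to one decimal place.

File: 8.2 GB = 65600.0 Mb.
At 6 Mbps: 65600.0 / 6 = 10933.3 s ≈ 3.04 hours.

3.0 hours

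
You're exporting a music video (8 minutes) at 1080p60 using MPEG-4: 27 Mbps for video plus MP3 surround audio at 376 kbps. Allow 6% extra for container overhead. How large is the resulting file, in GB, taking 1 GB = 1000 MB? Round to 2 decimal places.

1.74 GB

8 min = 480 s
Audio: 376 kbps = 0.376 Mbps.
Total bitrate: 27 + 0.376 = 27.376 Mbps.
Stream data: 27.376 Mbps × 480 s = 13140.5 Mb.
With 6% container overhead: ×1.06.
13,929 Mb ÷ 8 = 1,741 MB → 1.741 GB.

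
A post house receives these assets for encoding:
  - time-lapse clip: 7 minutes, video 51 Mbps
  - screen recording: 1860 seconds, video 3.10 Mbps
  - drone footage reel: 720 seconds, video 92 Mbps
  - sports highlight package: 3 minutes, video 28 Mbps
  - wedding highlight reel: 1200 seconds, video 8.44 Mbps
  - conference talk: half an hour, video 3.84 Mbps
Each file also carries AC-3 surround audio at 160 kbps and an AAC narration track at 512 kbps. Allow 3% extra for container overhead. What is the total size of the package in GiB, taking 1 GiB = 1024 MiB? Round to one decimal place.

Audio total: 160 + 512 = 672 kbps = 0.672 Mbps.
time-lapse clip: 51.672 Mbps × 420 s × 1.03 = 22353.3 Mb
screen recording: 3.772 Mbps × 1860 s × 1.03 = 7226.4 Mb
drone footage reel: 92.672 Mbps × 720 s × 1.03 = 68725.6 Mb
sports highlight package: 28.672 Mbps × 180 s × 1.03 = 5315.8 Mb
wedding highlight reel: 9.112 Mbps × 1200 s × 1.03 = 11262.4 Mb
conference talk: 4.512 Mbps × 1800 s × 1.03 = 8365.2 Mb
Total: 123248.7 Mb = 15406.1 MB.
= 14.35 GiB.

14.3 GiB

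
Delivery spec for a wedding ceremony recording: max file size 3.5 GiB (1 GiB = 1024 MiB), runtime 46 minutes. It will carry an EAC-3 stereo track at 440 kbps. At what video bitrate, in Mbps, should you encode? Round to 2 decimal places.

Budget: 3.5 GiB = 30064.8 Mb.
46 min = 2760 s
Total bitrate budget: 30064.8 Mb / 2760 s = 10.893 Mbps.
Audio: 440 kbps = 0.440 Mbps.
Video: 10.893 − 0.440 = 10.453 Mbps.

10.45 Mbps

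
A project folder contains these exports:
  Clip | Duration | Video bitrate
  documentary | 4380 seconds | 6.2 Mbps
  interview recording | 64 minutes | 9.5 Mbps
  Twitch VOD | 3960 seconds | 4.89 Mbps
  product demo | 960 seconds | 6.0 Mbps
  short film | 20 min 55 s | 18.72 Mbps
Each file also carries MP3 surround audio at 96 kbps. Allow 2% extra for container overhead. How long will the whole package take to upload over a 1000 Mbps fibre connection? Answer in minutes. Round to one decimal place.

Audio: 96 kbps = 0.096 Mbps.
documentary: 6.296 Mbps × 4380 s × 1.02 = 28128.0 Mb
interview recording: 9.596 Mbps × 3840 s × 1.02 = 37585.6 Mb
Twitch VOD: 4.986 Mbps × 3960 s × 1.02 = 20139.5 Mb
product demo: 6.096 Mbps × 960 s × 1.02 = 5969.2 Mb
short film: 18.816 Mbps × 1255 s × 1.02 = 24086.4 Mb
Total: 115908.6 Mb = 14488.6 MB.
At 1000 Mbps: 115908.6 / 1000 = 116 s ≈ 1.93 minutes.

1.9 minutes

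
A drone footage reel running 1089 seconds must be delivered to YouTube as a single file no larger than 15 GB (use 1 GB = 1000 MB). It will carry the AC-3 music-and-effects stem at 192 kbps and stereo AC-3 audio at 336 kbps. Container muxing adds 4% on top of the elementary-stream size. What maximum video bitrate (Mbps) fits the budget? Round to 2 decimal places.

105.43 Mbps

Budget: 15 GB = 120000.0 Mb.
Stream payload after overhead: 120000.0 / 1.04 = 115384.6 Mb.
Total bitrate budget: 115384.6 Mb / 1089 s = 105.955 Mbps.
Audio total: 192 + 336 = 528 kbps = 0.528 Mbps.
Video: 105.955 − 0.528 = 105.427 Mbps.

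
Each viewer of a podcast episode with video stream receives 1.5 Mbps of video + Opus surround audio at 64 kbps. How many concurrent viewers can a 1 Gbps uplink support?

639

Audio: 64 kbps = 0.064 Mbps.
Per-viewer media rate: 1.564 Mbps.
1 Gbps = 1,000 Mbps; 1,000 / 1.564 = 639.39 → 639 viewers.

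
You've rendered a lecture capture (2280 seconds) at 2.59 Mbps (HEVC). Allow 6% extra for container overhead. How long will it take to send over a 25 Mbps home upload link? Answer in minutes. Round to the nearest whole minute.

File: 2.590 Mbps × 2280 s = 5905.2 Mb.
With 6% container overhead: ×1.06. → 6259.5 Mb.
At 25 Mbps: 6259.5 / 25 = 250.4 s ≈ 4.17 minutes.

4 minutes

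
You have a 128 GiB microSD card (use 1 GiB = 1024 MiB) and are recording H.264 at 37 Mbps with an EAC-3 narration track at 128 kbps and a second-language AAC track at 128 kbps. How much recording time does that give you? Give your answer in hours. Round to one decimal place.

Audio total: 128 + 128 = 256 kbps = 0.256 Mbps.
Total bitrate: 37 + 0.256 = 37.256 Mbps.
Capacity: 128 GiB = 1,099,512 Mb.
Recording time: 1,099,512 / 37.256 = 29,512 s ≈ 8.20 hours.

8.2 hours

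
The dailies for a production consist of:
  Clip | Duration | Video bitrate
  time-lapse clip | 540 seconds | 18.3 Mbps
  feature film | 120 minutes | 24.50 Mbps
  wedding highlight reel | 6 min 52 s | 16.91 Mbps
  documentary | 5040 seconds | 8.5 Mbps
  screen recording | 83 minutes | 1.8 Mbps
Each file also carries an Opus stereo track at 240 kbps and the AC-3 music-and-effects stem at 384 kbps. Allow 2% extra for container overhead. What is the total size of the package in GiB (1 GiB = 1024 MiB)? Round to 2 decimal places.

Audio total: 240 + 384 = 624 kbps = 0.624 Mbps.
time-lapse clip: 18.924 Mbps × 540 s × 1.02 = 10423.3 Mb
feature film: 25.124 Mbps × 7200 s × 1.02 = 184510.7 Mb
wedding highlight reel: 17.534 Mbps × 412 s × 1.02 = 7368.5 Mb
documentary: 9.124 Mbps × 5040 s × 1.02 = 46904.7 Mb
screen recording: 2.424 Mbps × 4980 s × 1.02 = 12313.0 Mb
Total: 261520.1 Mb = 32690.0 MB.
= 30.44 GiB.

30.44 GiB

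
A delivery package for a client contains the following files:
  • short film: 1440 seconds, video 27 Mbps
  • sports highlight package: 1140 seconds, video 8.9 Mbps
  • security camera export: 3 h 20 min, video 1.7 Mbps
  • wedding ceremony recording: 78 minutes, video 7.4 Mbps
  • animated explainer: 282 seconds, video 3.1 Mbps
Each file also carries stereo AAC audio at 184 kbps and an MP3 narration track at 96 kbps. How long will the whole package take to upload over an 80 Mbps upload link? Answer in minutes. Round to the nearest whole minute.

Audio total: 184 + 96 = 280 kbps = 0.280 Mbps.
short film: 27.280 Mbps × 1440 s = 39283.2 Mb
sports highlight package: 9.180 Mbps × 1140 s = 10465.2 Mb
security camera export: 1.980 Mbps × 12000 s = 23760.0 Mb
wedding ceremony recording: 7.680 Mbps × 4680 s = 35942.4 Mb
animated explainer: 3.380 Mbps × 282 s = 953.2 Mb
Total: 110404.0 Mb = 13800.5 MB.
At 80 Mbps: 110404.0 / 80 = 1380 s ≈ 23 minutes.

23 minutes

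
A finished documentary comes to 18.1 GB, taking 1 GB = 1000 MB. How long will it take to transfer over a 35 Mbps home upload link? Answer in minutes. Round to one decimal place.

69.0 minutes

File: 18.1 GB = 144800.0 Mb.
At 35 Mbps: 144800.0 / 35 = 4137.1 s ≈ 69 minutes.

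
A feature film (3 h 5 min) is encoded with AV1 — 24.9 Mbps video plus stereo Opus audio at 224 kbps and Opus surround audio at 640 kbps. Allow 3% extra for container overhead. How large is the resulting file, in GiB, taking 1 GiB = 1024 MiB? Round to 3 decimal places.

3 h 5 min = 185 min = 11100 s
Audio total: 224 + 640 = 864 kbps = 0.864 Mbps.
Total bitrate: 24.9 + 0.864 = 25.764 Mbps.
Stream data: 25.764 Mbps × 11100 s = 285980.4 Mb.
With 3% container overhead: ×1.03.
294,560 Mb = 36,819,976,500 bytes ÷ 1,073,741,824 = 34.29 GiB.

34.291 GiB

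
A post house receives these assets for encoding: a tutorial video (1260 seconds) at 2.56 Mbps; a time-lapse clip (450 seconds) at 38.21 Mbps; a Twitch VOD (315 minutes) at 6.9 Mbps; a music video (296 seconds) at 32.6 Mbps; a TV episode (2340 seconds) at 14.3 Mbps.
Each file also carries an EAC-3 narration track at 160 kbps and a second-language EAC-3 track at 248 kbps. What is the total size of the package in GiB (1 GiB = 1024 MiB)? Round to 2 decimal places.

23.68 GiB

Audio total: 160 + 248 = 408 kbps = 0.408 Mbps.
tutorial video: 2.968 Mbps × 1260 s = 3739.7 Mb
time-lapse clip: 38.618 Mbps × 450 s = 17378.1 Mb
Twitch VOD: 7.308 Mbps × 18900 s = 138121.2 Mb
music video: 33.008 Mbps × 296 s = 9770.4 Mb
TV episode: 14.708 Mbps × 2340 s = 34416.7 Mb
Total: 203426.1 Mb = 25428.3 MB.
= 23.68 GiB.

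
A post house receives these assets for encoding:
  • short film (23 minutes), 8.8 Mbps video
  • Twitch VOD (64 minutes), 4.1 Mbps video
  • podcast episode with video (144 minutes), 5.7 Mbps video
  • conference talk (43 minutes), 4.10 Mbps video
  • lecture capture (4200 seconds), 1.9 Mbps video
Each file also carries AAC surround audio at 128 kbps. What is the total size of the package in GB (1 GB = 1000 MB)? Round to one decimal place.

Audio: 128 kbps = 0.128 Mbps.
short film: 8.928 Mbps × 1380 s = 12320.6 Mb
Twitch VOD: 4.228 Mbps × 3840 s = 16235.5 Mb
podcast episode with video: 5.828 Mbps × 8640 s = 50353.9 Mb
conference talk: 4.228 Mbps × 2580 s = 10908.2 Mb
lecture capture: 2.028 Mbps × 4200 s = 8517.6 Mb
Total: 98335.9 Mb = 12292.0 MB.
= 12.29 GB.

12.3 GB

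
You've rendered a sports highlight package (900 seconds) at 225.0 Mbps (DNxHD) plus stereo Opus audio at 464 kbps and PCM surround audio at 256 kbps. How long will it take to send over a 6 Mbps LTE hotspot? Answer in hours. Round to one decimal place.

9.4 hours

Audio total: 464 + 256 = 720 kbps = 0.720 Mbps.
Total bitrate: 225.720 Mbps.
File: 225.720 Mbps × 900 s = 203148.0 Mb.
At 6 Mbps: 203148.0 / 6 = 33858.0 s ≈ 9.4 hours.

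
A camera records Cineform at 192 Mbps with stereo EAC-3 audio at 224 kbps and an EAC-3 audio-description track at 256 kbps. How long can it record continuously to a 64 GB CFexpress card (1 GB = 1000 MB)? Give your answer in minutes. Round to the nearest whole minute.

Audio total: 224 + 256 = 480 kbps = 0.480 Mbps.
Total bitrate: 192 + 0.480 = 192.480 Mbps.
Capacity: 64 GB = 512,000 Mb.
Recording time: 512,000 / 192.480 = 2,660 s ≈ 44.3 minutes.

44 minutes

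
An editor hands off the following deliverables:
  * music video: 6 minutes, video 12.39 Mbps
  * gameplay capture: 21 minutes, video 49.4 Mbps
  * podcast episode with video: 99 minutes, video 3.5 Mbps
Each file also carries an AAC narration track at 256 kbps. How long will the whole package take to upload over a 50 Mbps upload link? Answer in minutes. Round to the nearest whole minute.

Audio: 256 kbps = 0.256 Mbps.
music video: 12.646 Mbps × 360 s = 4552.6 Mb
gameplay capture: 49.656 Mbps × 1260 s = 62566.6 Mb
podcast episode with video: 3.756 Mbps × 5940 s = 22310.6 Mb
Total: 89429.8 Mb = 11178.7 MB.
At 50 Mbps: 89429.8 / 50 = 1789 s ≈ 29.8 minutes.

30 minutes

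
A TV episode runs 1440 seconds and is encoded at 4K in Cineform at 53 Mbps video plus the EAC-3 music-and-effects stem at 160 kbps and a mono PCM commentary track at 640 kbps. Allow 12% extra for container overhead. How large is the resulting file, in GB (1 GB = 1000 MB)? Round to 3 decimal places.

Audio total: 160 + 640 = 800 kbps = 0.800 Mbps.
Total bitrate: 53 + 0.800 = 53.800 Mbps.
Stream data: 53.800 Mbps × 1440 s = 77472.0 Mb.
With 12% container overhead: ×1.12.
86,769 Mb ÷ 8 = 10,846 MB → 10.85 GB.

10.846 GB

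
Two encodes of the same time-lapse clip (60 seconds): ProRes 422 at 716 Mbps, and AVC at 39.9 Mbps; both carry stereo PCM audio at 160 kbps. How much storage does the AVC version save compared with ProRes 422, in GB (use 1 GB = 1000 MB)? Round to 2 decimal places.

Audio: 160 kbps = 0.160 Mbps.
ProRes 422: 716.160 Mbps × 60 s = 42969.6 Mb = 5.371 GB.
AVC: 40.060 Mbps × 60 s = 2403.6 Mb = 0.300 GB.
Saving: 5.371 − 0.300 = 5.071 GB.

5.07 GB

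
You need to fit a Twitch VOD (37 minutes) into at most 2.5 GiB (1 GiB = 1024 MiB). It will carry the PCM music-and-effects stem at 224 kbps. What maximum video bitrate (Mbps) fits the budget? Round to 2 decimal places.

9.45 Mbps

Budget: 2.5 GiB = 21474.8 Mb.
37 min = 2220 s
Total bitrate budget: 21474.8 Mb / 2220 s = 9.673 Mbps.
Audio: 224 kbps = 0.224 Mbps.
Video: 9.673 − 0.224 = 9.449 Mbps.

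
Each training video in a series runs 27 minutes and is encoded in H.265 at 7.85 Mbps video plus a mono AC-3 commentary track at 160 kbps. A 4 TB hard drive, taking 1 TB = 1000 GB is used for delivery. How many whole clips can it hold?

27 min = 1620 s
Audio: 160 kbps = 0.160 Mbps.
Total bitrate: 8.010 Mbps.
Per item: 8.010 Mbps × 1620 s = 12,976 Mb = 1,622 MB.
Capacity: 4 TB = 32,000,000 Mb; 2466.05 items → 2466 complete.

2466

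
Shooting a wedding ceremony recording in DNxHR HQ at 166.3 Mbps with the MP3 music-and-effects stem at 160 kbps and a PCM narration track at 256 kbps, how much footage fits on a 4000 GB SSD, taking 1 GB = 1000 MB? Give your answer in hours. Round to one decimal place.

53.3 hours

Audio total: 160 + 256 = 416 kbps = 0.416 Mbps.
Total bitrate: 166.3 + 0.416 = 166.716 Mbps.
Capacity: 4000 GB = 32,000,000 Mb.
Recording time: 32,000,000 / 166.716 = 191,943 s ≈ 53.3 hours.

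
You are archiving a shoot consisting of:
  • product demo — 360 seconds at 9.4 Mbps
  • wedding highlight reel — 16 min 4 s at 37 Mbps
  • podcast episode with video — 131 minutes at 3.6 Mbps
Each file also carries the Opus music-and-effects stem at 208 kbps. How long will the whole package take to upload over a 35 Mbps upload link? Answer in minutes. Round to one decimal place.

Audio: 208 kbps = 0.208 Mbps.
product demo: 9.608 Mbps × 360 s = 3458.9 Mb
wedding highlight reel: 37.208 Mbps × 964 s = 35868.5 Mb
podcast episode with video: 3.808 Mbps × 7860 s = 29930.9 Mb
Total: 69258.3 Mb = 8657.3 MB.
At 35 Mbps: 69258.3 / 35 = 1979 s ≈ 33 minutes.

33.0 minutes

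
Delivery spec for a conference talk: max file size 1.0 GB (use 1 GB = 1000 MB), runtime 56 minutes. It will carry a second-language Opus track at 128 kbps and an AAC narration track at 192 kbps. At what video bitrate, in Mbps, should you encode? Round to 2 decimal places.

Budget: 1.0 GB = 8000.0 Mb.
56 min = 3360 s
Total bitrate budget: 8000.0 Mb / 3360 s = 2.381 Mbps.
Audio total: 128 + 192 = 320 kbps = 0.320 Mbps.
Video: 2.381 − 0.320 = 2.061 Mbps.

2.06 Mbps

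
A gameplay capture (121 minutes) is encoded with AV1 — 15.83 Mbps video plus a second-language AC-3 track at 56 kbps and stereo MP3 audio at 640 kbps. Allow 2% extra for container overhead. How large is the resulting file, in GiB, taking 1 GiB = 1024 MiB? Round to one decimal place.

14.2 GiB

121 min = 7260 s
Audio total: 56 + 640 = 696 kbps = 0.696 Mbps.
Total bitrate: 15.83 + 0.696 = 16.526 Mbps.
Stream data: 16.526 Mbps × 7260 s = 119978.8 Mb.
With 2% container overhead: ×1.02.
122,378 Mb = 15,297,291,900 bytes ÷ 1,073,741,824 = 14.25 GiB.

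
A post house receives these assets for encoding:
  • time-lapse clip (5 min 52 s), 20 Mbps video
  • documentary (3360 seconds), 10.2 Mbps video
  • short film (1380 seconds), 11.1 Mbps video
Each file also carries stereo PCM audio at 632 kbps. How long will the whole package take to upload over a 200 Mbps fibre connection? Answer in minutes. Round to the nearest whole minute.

Audio: 632 kbps = 0.632 Mbps.
time-lapse clip: 20.632 Mbps × 352 s = 7262.5 Mb
documentary: 10.832 Mbps × 3360 s = 36395.5 Mb
short film: 11.732 Mbps × 1380 s = 16190.2 Mb
Total: 59848.1 Mb = 7481.0 MB.
At 200 Mbps: 59848.1 / 200 = 299 s ≈ 4.99 minutes.

5 minutes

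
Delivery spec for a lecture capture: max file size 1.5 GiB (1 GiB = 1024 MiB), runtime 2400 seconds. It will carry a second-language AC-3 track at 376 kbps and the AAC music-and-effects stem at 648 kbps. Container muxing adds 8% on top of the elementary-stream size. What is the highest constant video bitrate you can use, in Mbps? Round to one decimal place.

3.9 Mbps

Budget: 1.5 GiB = 12884.9 Mb.
Stream payload after overhead: 12884.9 / 1.08 = 11930.5 Mb.
Total bitrate budget: 11930.5 Mb / 2400 s = 4.971 Mbps.
Audio total: 376 + 648 = 1024 kbps = 1.024 Mbps.
Video: 4.971 − 1.024 = 3.947 Mbps.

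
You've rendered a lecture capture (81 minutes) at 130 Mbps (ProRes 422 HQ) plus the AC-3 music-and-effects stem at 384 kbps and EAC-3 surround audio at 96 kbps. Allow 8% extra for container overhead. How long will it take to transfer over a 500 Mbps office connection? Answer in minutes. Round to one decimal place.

81 min = 4860 s
Audio total: 384 + 96 = 480 kbps = 0.480 Mbps.
Total bitrate: 130.480 Mbps.
File: 130.480 Mbps × 4860 s = 634132.8 Mb.
With 8% container overhead: ×1.08. → 684863.4 Mb.
At 500 Mbps: 684863.4 / 500 = 1369.7 s ≈ 22.8 minutes.

22.8 minutes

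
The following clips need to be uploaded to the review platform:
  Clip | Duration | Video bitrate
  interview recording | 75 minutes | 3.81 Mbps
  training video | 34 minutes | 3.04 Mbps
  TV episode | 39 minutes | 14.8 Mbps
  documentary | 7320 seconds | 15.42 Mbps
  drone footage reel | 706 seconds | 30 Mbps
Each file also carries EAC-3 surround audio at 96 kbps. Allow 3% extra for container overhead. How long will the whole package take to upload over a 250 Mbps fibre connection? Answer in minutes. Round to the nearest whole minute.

Audio: 96 kbps = 0.096 Mbps.
interview recording: 3.906 Mbps × 4500 s × 1.03 = 18104.3 Mb
training video: 3.136 Mbps × 2040 s × 1.03 = 6589.4 Mb
TV episode: 14.896 Mbps × 2340 s × 1.03 = 35902.3 Mb
documentary: 15.516 Mbps × 7320 s × 1.03 = 116984.4 Mb
drone footage reel: 30.096 Mbps × 706 s × 1.03 = 21885.2 Mb
Total: 199465.7 Mb = 24933.2 MB.
At 250 Mbps: 199465.7 / 250 = 798 s ≈ 13.3 minutes.

13 minutes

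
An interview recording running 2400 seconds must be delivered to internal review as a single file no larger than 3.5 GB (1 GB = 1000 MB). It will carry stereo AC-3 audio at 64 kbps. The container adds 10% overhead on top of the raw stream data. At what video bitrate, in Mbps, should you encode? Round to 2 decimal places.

Budget: 3.5 GB = 28000.0 Mb.
Stream payload after overhead: 28000.0 / 1.10 = 25454.5 Mb.
Total bitrate budget: 25454.5 Mb / 2400 s = 10.606 Mbps.
Audio: 64 kbps = 0.064 Mbps.
Video: 10.606 − 0.064 = 10.542 Mbps.

10.54 Mbps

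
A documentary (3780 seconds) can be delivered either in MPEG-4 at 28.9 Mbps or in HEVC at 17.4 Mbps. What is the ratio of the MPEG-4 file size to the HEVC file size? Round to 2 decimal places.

1.66

MPEG-4: 28.900 Mbps × 3780 s = 109242.0 Mb = 13.655 GB.
HEVC: 17.400 Mbps × 3780 s = 65772.0 Mb = 8.222 GB.
Ratio: 13.655 / 8.222 = 1.661.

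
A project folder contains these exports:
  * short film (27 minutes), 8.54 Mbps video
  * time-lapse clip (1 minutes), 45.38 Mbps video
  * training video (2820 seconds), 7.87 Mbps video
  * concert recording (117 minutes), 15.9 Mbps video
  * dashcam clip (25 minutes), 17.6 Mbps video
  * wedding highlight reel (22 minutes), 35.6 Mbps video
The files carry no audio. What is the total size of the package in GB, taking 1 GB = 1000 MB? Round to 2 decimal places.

27.97 GB

short film: 8.540 Mbps × 1620 s = 13834.8 Mb
time-lapse clip: 45.380 Mbps × 60 s = 2722.8 Mb
training video: 7.870 Mbps × 2820 s = 22193.4 Mb
concert recording: 15.900 Mbps × 7020 s = 111618.0 Mb
dashcam clip: 17.600 Mbps × 1500 s = 26400.0 Mb
wedding highlight reel: 35.600 Mbps × 1320 s = 46992.0 Mb
Total: 223761.0 Mb = 27970.1 MB.
= 27.97 GB.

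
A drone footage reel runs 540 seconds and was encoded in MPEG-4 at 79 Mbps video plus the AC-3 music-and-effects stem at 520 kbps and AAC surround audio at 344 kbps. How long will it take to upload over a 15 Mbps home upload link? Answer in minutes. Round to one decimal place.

47.9 minutes

Audio total: 520 + 344 = 864 kbps = 0.864 Mbps.
Total bitrate: 79.864 Mbps.
File: 79.864 Mbps × 540 s = 43126.6 Mb.
At 15 Mbps: 43126.6 / 15 = 2875.1 s ≈ 47.9 minutes.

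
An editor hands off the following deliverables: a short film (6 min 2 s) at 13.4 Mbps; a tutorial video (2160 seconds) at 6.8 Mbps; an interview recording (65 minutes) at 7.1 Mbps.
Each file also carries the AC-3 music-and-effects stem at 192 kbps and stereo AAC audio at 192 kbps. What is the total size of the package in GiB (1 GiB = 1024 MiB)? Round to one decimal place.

Audio total: 192 + 192 = 384 kbps = 0.384 Mbps.
short film: 13.784 Mbps × 362 s = 4989.8 Mb
tutorial video: 7.184 Mbps × 2160 s = 15517.4 Mb
interview recording: 7.484 Mbps × 3900 s = 29187.6 Mb
Total: 49694.8 Mb = 6211.9 MB.
= 5.785 GiB.

5.8 GiB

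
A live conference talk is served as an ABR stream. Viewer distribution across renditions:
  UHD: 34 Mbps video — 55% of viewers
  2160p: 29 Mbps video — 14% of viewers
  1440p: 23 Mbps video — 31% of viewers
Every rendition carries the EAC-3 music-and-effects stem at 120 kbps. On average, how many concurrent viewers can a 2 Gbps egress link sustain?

Audio: 120 kbps = 0.120 Mbps.
Average per-viewer bitrate: 0.55×34.120 + 0.14×29.120 + 0.31×23.120 = 30.010 Mbps.
2 Gbps = 2,000 Mbps; 2,000 / 30.010 = 66.64 → 66.

66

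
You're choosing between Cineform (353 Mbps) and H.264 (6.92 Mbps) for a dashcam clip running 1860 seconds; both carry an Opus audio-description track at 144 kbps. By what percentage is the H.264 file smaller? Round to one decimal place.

98.0%

Audio: 144 kbps = 0.144 Mbps.
Cineform: 353.144 Mbps × 1860 s = 656847.8 Mb = 82.106 GB.
H.264: 7.064 Mbps × 1860 s = 13139.0 Mb = 1.642 GB.
Reduction: (1 − 1.642/82.106) × 100 = 98.00%.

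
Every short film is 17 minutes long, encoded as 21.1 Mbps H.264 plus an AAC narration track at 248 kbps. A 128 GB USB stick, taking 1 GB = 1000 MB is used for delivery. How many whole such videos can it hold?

47

17 min = 1020 s
Audio: 248 kbps = 0.248 Mbps.
Total bitrate: 21.348 Mbps.
Per item: 21.348 Mbps × 1020 s = 21,775 Mb = 2,722 MB.
Capacity: 128 GB = 1,024,000 Mb; 47.03 items → 47 complete.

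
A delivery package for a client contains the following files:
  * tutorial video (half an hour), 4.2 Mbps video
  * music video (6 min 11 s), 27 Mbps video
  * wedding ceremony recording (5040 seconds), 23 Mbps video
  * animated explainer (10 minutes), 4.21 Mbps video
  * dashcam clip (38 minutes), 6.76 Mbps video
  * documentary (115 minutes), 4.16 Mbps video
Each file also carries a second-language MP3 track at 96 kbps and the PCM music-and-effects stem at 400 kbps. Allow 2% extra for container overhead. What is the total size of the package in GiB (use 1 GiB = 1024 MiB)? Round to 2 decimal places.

22.39 GiB

Audio total: 96 + 400 = 496 kbps = 0.496 Mbps.
tutorial video: 4.696 Mbps × 1800 s × 1.02 = 8621.9 Mb
music video: 27.496 Mbps × 371 s × 1.02 = 10405.0 Mb
wedding ceremony recording: 23.496 Mbps × 5040 s × 1.02 = 120788.2 Mb
animated explainer: 4.706 Mbps × 600 s × 1.02 = 2880.1 Mb
dashcam clip: 7.256 Mbps × 2280 s × 1.02 = 16874.6 Mb
documentary: 4.656 Mbps × 6900 s × 1.02 = 32768.9 Mb
Total: 192338.7 Mb = 24042.3 MB.
= 22.39 GiB.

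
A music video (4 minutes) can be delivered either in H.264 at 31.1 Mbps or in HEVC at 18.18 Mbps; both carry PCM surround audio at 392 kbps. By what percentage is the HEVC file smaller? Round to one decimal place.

41.0%

4 min = 240 s
Audio: 392 kbps = 0.392 Mbps.
H.264: 31.492 Mbps × 240 s = 7558.1 Mb = 0.880 GiB.
HEVC: 18.572 Mbps × 240 s = 4457.3 Mb = 0.519 GiB.
Reduction: (1 − 0.519/0.880) × 100 = 41.03%.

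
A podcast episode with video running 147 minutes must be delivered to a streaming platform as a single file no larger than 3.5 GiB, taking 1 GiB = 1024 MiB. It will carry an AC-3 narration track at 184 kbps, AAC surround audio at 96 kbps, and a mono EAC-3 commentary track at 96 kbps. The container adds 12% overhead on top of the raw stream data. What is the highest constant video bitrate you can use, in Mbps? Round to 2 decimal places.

Budget: 3.5 GiB = 30064.8 Mb.
Stream payload after overhead: 30064.8 / 1.12 = 26843.5 Mb.
147 min = 8820 s
Total bitrate budget: 26843.5 Mb / 8820 s = 3.043 Mbps.
Audio total: 184 + 96 + 96 = 376 kbps = 0.376 Mbps.
Video: 3.043 − 0.376 = 2.667 Mbps.

2.67 Mbps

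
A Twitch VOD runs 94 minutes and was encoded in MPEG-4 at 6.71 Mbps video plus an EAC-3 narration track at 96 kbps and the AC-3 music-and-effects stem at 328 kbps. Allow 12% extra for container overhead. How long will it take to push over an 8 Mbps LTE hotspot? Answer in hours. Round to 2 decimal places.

1.56 hours

94 min = 5640 s
Audio total: 96 + 328 = 424 kbps = 0.424 Mbps.
Total bitrate: 7.134 Mbps.
File: 7.134 Mbps × 5640 s = 40235.8 Mb.
With 12% container overhead: ×1.12. → 45064.1 Mb.
At 8 Mbps: 45064.1 / 8 = 5633.0 s ≈ 1.56 hours.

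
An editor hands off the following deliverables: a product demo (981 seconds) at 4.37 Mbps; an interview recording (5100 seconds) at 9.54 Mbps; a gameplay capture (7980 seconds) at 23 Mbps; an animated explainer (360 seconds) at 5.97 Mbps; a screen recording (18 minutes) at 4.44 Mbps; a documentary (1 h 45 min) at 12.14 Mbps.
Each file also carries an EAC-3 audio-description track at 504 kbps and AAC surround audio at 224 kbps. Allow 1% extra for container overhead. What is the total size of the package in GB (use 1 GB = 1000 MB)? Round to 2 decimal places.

Audio total: 504 + 224 = 728 kbps = 0.728 Mbps.
product demo: 5.098 Mbps × 981 s × 1.01 = 5051.1 Mb
interview recording: 10.268 Mbps × 5100 s × 1.01 = 52890.5 Mb
gameplay capture: 23.728 Mbps × 7980 s × 1.01 = 191242.9 Mb
animated explainer: 6.698 Mbps × 360 s × 1.01 = 2435.4 Mb
screen recording: 5.168 Mbps × 1080 s × 1.01 = 5637.3 Mb
documentary: 12.868 Mbps × 6300 s × 1.01 = 81879.1 Mb
Total: 339136.3 Mb = 42392.0 MB.
= 42.39 GB.

42.39 GB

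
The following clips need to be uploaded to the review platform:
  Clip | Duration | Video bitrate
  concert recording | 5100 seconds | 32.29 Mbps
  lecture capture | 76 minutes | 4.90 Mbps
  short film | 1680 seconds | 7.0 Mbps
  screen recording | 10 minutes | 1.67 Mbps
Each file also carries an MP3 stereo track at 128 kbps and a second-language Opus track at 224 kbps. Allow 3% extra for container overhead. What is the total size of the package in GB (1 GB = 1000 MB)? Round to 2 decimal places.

Audio total: 128 + 224 = 352 kbps = 0.352 Mbps.
concert recording: 32.642 Mbps × 5100 s × 1.03 = 171468.4 Mb
lecture capture: 5.252 Mbps × 4560 s × 1.03 = 24667.6 Mb
short film: 7.352 Mbps × 1680 s × 1.03 = 12721.9 Mb
screen recording: 2.022 Mbps × 600 s × 1.03 = 1249.6 Mb
Total: 210107.5 Mb = 26263.4 MB.
= 26.26 GB.

26.26 GB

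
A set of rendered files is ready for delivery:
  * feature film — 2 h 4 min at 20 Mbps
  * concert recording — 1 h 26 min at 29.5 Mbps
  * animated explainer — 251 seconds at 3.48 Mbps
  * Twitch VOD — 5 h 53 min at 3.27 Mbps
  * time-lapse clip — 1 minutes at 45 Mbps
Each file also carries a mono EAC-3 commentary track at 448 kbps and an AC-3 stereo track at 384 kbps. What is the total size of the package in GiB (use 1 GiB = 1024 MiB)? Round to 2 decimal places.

46.82 GiB

Audio total: 448 + 384 = 832 kbps = 0.832 Mbps.
feature film: 20.832 Mbps × 7440 s = 154990.1 Mb
concert recording: 30.332 Mbps × 5160 s = 156513.1 Mb
animated explainer: 4.312 Mbps × 251 s = 1082.3 Mb
Twitch VOD: 4.102 Mbps × 21180 s = 86880.4 Mb
time-lapse clip: 45.832 Mbps × 60 s = 2749.9 Mb
Total: 402215.8 Mb = 50277.0 MB.
= 46.82 GiB.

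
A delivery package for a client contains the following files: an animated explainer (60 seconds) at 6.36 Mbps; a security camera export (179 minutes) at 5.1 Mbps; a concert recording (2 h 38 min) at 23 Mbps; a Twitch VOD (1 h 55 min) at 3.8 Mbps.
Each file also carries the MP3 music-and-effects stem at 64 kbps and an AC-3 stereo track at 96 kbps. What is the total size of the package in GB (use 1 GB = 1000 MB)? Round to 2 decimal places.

37.97 GB

Audio total: 64 + 96 = 160 kbps = 0.160 Mbps.
animated explainer: 6.520 Mbps × 60 s = 391.2 Mb
security camera export: 5.260 Mbps × 10740 s = 56492.4 Mb
concert recording: 23.160 Mbps × 9480 s = 219556.8 Mb
Twitch VOD: 3.960 Mbps × 6900 s = 27324.0 Mb
Total: 303764.4 Mb = 37970.6 MB.
= 37.97 GB.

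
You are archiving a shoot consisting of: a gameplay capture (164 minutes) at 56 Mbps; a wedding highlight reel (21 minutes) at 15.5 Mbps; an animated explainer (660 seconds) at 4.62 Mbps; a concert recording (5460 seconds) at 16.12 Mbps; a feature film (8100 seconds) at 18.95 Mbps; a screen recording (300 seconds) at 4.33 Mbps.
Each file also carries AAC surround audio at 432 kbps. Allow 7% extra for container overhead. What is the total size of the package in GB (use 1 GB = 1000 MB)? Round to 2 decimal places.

Audio: 432 kbps = 0.432 Mbps.
gameplay capture: 56.432 Mbps × 9840 s × 1.07 = 594161.2 Mb
wedding highlight reel: 15.932 Mbps × 1260 s × 1.07 = 21479.5 Mb
animated explainer: 5.052 Mbps × 660 s × 1.07 = 3567.7 Mb
concert recording: 16.552 Mbps × 5460 s × 1.07 = 96700.1 Mb
feature film: 19.382 Mbps × 8100 s × 1.07 = 167983.8 Mb
screen recording: 4.762 Mbps × 300 s × 1.07 = 1528.6 Mb
Total: 885421.0 Mb = 110677.6 MB.
= 110.7 GB.

110.68 GB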